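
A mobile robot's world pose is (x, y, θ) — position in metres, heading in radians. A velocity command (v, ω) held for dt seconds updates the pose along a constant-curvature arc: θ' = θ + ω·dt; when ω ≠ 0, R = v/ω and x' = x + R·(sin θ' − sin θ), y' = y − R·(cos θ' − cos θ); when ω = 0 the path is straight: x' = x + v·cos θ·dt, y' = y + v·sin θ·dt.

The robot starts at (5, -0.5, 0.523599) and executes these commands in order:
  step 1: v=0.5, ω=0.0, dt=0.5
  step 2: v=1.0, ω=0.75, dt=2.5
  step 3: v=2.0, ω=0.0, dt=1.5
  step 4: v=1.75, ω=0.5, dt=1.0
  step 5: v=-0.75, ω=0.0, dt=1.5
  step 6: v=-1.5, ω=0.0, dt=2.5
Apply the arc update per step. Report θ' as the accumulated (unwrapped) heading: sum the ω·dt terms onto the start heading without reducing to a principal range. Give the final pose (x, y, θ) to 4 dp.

(6.4487, 3.4378, 2.8986)

step 1: θ'=0.5236 (straight) → pose (5.2165, -0.3750, 0.5236)
step 2: θ'=2.3986 (R=1.3333) → pose (5.4518, 1.7616, 2.3986)
step 3: θ'=2.3986 (straight) → pose (3.2425, 3.7911, 2.3986)
step 4: θ'=2.8986 (R=3.5000) → pose (1.7169, 4.6107, 2.8986)
step 5: θ'=2.8986 (straight) → pose (2.8088, 4.3400, 2.8986)
step 6: θ'=2.8986 (straight) → pose (6.4487, 3.4378, 2.8986)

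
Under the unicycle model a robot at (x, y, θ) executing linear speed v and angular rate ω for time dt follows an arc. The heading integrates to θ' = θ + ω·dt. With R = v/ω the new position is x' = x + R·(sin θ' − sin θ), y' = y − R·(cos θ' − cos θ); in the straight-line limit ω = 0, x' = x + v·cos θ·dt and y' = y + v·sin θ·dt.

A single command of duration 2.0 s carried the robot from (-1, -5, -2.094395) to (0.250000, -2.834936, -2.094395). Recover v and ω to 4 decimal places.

v = -1.2500, ω = 0.0000

Δθ = -2.094395 − -2.094395 = 0.000000
ω = Δθ/dt = 0.000000/2.0 = 0.0000
ω = 0 → v = (Δx·cos θ + Δy·sin θ)/dt = -1.2500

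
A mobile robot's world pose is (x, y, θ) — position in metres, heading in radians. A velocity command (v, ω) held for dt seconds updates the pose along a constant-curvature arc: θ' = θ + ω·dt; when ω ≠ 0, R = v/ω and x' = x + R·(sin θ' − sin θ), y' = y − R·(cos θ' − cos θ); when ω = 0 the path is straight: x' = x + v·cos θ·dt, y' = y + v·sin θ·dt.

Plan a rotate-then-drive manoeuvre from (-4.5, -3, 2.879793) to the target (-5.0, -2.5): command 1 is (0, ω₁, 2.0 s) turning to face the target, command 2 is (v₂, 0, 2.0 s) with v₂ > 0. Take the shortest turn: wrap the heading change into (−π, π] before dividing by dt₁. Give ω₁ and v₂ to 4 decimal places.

ω₁ = -0.2618, v₂ = 0.3536

heading to target = atan2(-2.5−-3, -5−-4.5) = 2.3562
Δθ = wrap(2.3562 − 2.8798) = -0.5236; ω₁ = Δθ/dt₁ = -0.2618
distance = √((-5−-4.5)² + (-2.5−-3)²) = 0.7071; v₂ = distance/dt₂ = 0.3536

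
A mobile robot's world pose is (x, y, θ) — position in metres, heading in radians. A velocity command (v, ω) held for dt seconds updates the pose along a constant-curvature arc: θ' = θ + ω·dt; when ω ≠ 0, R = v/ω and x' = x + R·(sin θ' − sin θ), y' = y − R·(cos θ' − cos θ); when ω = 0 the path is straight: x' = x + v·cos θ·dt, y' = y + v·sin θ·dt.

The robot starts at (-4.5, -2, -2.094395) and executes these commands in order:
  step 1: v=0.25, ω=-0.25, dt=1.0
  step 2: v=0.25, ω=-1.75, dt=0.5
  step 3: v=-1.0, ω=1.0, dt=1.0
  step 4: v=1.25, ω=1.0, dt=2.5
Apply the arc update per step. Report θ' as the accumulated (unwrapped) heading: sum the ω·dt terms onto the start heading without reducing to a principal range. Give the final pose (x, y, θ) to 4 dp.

step 1: θ'=-2.3444 (R=-1.0000) → pose (-4.6506, -2.1987, -2.3444)
step 2: θ'=-3.2194 (R=-0.1429) → pose (-4.7639, -2.2413, -3.2194)
step 3: θ'=-2.2194 (R=-1.0000) → pose (-3.8893, -1.8484, -2.2194)
step 4: θ'=0.2806 (R=1.2500) → pose (-2.5469, -3.8046, 0.2806)

(-2.5469, -3.8046, 0.2806)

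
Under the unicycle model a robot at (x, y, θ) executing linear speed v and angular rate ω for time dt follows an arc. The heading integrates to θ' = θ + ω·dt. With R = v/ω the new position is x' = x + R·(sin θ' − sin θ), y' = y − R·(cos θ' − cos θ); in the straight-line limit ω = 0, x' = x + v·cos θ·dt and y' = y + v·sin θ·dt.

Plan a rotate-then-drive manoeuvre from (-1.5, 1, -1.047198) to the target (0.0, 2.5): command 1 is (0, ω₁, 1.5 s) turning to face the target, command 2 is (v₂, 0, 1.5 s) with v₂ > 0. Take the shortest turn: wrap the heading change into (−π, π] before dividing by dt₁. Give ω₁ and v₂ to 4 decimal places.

heading to target = atan2(2.5−1, 0−-1.5) = 0.7854
Δθ = wrap(0.7854 − -1.0472) = 1.8326; ω₁ = Δθ/dt₁ = 1.2217
distance = √((0−-1.5)² + (2.5−1)²) = 2.1213; v₂ = distance/dt₂ = 1.4142

ω₁ = 1.2217, v₂ = 1.4142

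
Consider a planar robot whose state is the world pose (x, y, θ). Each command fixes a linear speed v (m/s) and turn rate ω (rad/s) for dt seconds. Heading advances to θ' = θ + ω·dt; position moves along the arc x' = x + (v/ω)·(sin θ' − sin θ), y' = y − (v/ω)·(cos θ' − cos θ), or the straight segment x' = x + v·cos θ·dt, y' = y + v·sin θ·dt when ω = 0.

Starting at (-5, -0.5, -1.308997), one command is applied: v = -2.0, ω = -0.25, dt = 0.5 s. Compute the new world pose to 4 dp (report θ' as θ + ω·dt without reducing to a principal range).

θ' = -1.3090 + -0.25·0.5 = -1.4340
R = v/ω = -2.0/-0.25 = 8.0000
x' = -5 + 8.0000·(sin -1.4340 − sin -1.3090) = -5.1979
y' = -0.5 − 8.0000·(cos -1.4340 − cos -1.3090) = 0.4796

(-5.1979, 0.4796, -1.4340)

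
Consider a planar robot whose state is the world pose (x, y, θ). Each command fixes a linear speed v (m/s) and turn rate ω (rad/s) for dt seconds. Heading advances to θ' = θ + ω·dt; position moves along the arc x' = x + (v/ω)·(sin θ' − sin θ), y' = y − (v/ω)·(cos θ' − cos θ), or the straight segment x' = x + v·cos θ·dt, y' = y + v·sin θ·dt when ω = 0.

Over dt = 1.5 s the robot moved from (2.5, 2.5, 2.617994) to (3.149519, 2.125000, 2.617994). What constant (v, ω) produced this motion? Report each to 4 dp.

Δθ = 2.617994 − 2.617994 = 0.000000
ω = Δθ/dt = 0.000000/1.5 = 0.0000
ω = 0 → v = (Δx·cos θ + Δy·sin θ)/dt = -0.5000

v = -0.5000, ω = 0.0000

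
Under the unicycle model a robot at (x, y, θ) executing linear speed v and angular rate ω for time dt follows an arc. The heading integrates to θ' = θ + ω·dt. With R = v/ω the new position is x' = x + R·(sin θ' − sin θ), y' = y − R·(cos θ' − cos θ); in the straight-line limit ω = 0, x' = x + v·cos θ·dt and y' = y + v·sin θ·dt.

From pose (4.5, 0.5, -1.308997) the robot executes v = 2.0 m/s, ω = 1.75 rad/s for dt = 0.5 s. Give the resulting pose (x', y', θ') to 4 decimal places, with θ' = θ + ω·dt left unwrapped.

θ' = -1.3090 + 1.75·0.5 = -0.4340
R = v/ω = 2.0/1.75 = 1.1429
x' = 4.5 + 1.1429·(sin -0.4340 − sin -1.3090) = 5.1233
y' = 0.5 − 1.1429·(cos -0.4340 − cos -1.3090) = -0.2411

(5.1233, -0.2411, -0.4340)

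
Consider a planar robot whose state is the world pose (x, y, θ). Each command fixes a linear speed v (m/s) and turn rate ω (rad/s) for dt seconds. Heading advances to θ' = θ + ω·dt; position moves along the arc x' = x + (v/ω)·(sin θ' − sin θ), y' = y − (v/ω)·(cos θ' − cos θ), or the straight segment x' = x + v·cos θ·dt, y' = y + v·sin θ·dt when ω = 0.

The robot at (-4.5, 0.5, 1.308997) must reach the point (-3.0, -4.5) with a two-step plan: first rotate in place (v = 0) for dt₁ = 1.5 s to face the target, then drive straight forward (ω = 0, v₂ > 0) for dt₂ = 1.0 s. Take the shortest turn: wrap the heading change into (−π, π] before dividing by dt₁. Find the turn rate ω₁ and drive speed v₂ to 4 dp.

heading to target = atan2(-4.5−0.5, -3−-4.5) = -1.2793
Δθ = wrap(-1.2793 − 1.3090) = -2.5883; ω₁ = Δθ/dt₁ = -1.7256
distance = √((-3−-4.5)² + (-4.5−0.5)²) = 5.2202; v₂ = distance/dt₂ = 5.2202

ω₁ = -1.7256, v₂ = 5.2202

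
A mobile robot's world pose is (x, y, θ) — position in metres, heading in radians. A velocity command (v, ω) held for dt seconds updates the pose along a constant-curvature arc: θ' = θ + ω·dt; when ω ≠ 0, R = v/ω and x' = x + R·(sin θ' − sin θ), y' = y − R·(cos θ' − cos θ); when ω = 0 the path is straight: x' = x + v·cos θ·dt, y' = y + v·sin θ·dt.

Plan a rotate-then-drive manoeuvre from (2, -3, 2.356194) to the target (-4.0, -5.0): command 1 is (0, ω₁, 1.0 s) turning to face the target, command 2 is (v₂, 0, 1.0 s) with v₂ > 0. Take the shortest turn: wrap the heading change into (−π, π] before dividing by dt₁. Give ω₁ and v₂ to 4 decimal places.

ω₁ = 1.1071, v₂ = 6.3246

heading to target = atan2(-5−-3, -4−2) = -2.8198
Δθ = wrap(-2.8198 − 2.3562) = 1.1071; ω₁ = Δθ/dt₁ = 1.1071
distance = √((-4−2)² + (-5−-3)²) = 6.3246; v₂ = distance/dt₂ = 6.3246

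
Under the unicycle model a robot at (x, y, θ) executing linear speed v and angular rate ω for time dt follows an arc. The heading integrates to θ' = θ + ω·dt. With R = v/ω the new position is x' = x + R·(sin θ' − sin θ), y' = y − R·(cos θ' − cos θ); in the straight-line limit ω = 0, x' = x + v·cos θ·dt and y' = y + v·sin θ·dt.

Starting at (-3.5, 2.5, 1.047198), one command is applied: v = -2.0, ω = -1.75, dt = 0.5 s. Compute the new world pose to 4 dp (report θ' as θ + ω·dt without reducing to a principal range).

(-4.2939, 1.9455, 0.1722)

θ' = 1.0472 + -1.75·0.5 = 0.1722
R = v/ω = -2.0/-1.75 = 1.1429
x' = -3.5 + 1.1429·(sin 0.1722 − sin 1.0472) = -4.2939
y' = 2.5 − 1.1429·(cos 0.1722 − cos 1.0472) = 1.9455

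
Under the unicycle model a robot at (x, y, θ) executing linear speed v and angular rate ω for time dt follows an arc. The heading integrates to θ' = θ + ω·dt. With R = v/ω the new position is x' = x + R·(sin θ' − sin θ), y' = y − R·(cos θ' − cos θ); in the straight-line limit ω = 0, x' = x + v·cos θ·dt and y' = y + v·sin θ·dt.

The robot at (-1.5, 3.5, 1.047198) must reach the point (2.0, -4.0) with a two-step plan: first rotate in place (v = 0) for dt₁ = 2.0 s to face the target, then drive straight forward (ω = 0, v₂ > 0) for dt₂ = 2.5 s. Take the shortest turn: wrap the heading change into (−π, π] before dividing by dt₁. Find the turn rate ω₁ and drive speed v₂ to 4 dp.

heading to target = atan2(-4−3.5, 2−-1.5) = -1.1342
Δθ = wrap(-1.1342 − 1.0472) = -2.1814; ω₁ = Δθ/dt₁ = -1.0907
distance = √((2−-1.5)² + (-4−3.5)²) = 8.2765; v₂ = distance/dt₂ = 3.3106

ω₁ = -1.0907, v₂ = 3.3106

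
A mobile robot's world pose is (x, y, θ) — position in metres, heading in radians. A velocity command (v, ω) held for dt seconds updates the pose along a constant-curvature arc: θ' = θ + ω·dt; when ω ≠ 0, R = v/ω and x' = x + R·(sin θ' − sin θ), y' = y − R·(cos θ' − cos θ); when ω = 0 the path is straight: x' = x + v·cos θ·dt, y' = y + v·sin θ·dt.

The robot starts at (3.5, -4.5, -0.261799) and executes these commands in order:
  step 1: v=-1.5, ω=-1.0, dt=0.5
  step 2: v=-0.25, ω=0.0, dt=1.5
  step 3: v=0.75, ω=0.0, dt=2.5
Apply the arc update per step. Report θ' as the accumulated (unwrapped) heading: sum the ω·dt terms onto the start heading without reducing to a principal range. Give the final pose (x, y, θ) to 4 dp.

step 1: θ'=-0.7618 (R=1.5000) → pose (2.8529, -4.1365, -0.7618)
step 2: θ'=-0.7618 (straight) → pose (2.5815, -3.8777, -0.7618)
step 3: θ'=-0.7618 (straight) → pose (3.9383, -5.1718, -0.7618)

(3.9383, -5.1718, -0.7618)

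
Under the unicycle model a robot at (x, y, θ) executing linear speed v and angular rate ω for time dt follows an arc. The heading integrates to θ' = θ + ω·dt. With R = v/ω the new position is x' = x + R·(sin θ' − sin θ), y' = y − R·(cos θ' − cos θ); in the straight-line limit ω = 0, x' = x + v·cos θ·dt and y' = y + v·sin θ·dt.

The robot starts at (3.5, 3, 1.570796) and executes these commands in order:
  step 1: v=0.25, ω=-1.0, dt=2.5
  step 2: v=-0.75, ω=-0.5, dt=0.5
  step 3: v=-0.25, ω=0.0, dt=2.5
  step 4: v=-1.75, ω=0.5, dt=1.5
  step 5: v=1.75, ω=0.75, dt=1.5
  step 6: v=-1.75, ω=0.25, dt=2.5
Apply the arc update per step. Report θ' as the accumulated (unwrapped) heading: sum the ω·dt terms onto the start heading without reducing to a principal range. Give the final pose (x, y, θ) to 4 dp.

step 1: θ'=-0.9292 (R=-0.2500) → pose (3.9503, 3.1496, -0.9292)
step 2: θ'=-1.1792 (R=1.5000) → pose (3.7655, 3.4748, -1.1792)
step 3: θ'=-1.1792 (straight) → pose (3.5270, 4.0525, -1.1792)
step 4: θ'=-0.4292 (R=-3.5000) → pose (1.7485, 5.8993, -0.4292)
step 5: θ'=0.6958 (R=2.3333) → pose (4.2151, 6.2300, 0.6958)
step 6: θ'=1.3208 (R=-7.0000) → pose (1.9197, 2.5890, 1.3208)

(1.9197, 2.5890, 1.3208)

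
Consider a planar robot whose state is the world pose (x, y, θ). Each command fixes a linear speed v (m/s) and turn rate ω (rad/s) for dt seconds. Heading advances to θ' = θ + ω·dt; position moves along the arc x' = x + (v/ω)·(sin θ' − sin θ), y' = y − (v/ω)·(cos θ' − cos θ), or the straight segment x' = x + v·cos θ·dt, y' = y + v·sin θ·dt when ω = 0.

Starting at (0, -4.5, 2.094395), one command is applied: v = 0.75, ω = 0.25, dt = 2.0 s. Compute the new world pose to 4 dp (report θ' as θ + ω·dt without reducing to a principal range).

θ' = 2.0944 + 0.25·2.0 = 2.5944
R = v/ω = 0.75/0.25 = 3.0000
x' = 0 + 3.0000·(sin 2.5944 − sin 2.0944) = -1.0372
y' = -4.5 − 3.0000·(cos 2.5944 − cos 2.0944) = -3.4380

(-1.0372, -3.4380, 2.5944)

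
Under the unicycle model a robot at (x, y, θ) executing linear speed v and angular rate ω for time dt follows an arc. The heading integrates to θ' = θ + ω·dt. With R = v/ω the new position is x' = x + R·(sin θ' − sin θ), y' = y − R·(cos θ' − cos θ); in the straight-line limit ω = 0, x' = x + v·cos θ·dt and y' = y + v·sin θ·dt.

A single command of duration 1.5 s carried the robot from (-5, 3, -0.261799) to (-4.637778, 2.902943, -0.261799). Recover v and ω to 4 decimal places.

Δθ = -0.261799 − -0.261799 = 0.000000
ω = Δθ/dt = 0.000000/1.5 = 0.0000
ω = 0 → v = (Δx·cos θ + Δy·sin θ)/dt = 0.2500

v = 0.2500, ω = 0.0000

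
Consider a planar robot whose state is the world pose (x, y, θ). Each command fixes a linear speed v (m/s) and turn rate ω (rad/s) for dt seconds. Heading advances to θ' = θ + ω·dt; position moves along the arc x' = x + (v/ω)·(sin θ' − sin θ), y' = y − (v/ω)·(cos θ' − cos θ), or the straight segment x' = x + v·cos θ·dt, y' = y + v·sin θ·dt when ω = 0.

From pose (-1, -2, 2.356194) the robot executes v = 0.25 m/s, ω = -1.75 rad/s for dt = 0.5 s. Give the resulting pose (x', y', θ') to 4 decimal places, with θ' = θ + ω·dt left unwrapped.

(-1.0413, -1.8862, 1.4812)

θ' = 2.3562 + -1.75·0.5 = 1.4812
R = v/ω = 0.25/-1.75 = -0.1429
x' = -1 + -0.1429·(sin 1.4812 − sin 2.3562) = -1.0413
y' = -2 − -0.1429·(cos 1.4812 − cos 2.3562) = -1.8862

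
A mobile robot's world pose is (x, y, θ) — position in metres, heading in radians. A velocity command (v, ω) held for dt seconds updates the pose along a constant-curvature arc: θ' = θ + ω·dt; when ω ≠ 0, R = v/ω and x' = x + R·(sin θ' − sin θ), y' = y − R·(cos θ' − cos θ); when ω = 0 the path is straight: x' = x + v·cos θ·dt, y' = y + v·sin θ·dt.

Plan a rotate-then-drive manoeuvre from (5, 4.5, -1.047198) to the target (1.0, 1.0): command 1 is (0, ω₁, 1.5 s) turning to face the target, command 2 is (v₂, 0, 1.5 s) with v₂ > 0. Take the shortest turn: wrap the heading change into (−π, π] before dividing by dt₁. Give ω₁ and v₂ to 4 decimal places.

ω₁ = -0.9170, v₂ = 3.5434

heading to target = atan2(1−4.5, 1−5) = -2.4228
Δθ = wrap(-2.4228 − -1.0472) = -1.3756; ω₁ = Δθ/dt₁ = -0.9170
distance = √((1−5)² + (1−4.5)²) = 5.3151; v₂ = distance/dt₂ = 3.5434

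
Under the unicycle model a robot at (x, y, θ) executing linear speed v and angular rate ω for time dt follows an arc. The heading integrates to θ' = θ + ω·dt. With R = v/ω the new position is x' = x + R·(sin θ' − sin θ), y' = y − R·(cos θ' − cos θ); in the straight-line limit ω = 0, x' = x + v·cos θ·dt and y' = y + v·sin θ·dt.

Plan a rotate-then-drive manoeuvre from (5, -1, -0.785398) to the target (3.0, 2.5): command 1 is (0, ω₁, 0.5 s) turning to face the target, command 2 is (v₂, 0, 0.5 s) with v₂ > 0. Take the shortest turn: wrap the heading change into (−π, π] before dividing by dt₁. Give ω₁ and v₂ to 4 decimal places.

heading to target = atan2(2.5−-1, 3−5) = 2.0899
Δθ = wrap(2.0899 − -0.7854) = 2.8753; ω₁ = Δθ/dt₁ = 5.7507
distance = √((3−5)² + (2.5−-1)²) = 4.0311; v₂ = distance/dt₂ = 8.0623

ω₁ = 5.7507, v₂ = 8.0623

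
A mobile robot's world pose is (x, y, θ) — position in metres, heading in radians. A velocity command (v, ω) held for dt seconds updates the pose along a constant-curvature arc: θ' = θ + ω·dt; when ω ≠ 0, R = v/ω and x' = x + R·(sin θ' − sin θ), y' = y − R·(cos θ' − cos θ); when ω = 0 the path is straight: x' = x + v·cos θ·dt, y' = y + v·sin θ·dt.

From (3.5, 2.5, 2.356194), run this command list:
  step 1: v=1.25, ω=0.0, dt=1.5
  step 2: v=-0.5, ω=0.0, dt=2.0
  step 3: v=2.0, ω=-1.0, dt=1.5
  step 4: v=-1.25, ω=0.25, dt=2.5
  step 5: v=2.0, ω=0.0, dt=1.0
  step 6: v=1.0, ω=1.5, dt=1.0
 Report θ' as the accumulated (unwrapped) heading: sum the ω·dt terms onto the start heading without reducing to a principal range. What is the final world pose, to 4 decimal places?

(1.2031, 5.7241, 2.9812)

step 1: θ'=2.3562 (straight) → pose (2.1742, 3.8258, 2.3562)
step 2: θ'=2.3562 (straight) → pose (2.8813, 3.1187, 2.3562)
step 3: θ'=0.8562 (R=-2.0000) → pose (2.7848, 5.8436, 0.8562)
step 4: θ'=1.4812 (R=-5.0000) → pose (1.5816, 3.0144, 1.4812)
step 5: θ'=1.4812 (straight) → pose (1.7606, 5.0064, 1.4812)
step 6: θ'=2.9812 (R=0.6667) → pose (1.2031, 5.7241, 2.9812)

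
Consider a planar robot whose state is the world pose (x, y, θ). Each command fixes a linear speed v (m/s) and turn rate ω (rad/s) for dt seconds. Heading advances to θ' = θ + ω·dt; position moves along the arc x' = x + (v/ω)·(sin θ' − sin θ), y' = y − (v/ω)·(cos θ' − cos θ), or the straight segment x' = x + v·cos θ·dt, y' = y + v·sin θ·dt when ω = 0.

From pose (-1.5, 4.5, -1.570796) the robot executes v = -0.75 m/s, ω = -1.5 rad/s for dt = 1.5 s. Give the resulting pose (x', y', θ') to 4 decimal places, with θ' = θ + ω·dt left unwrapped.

θ' = -1.5708 + -1.5·1.5 = -3.8208
R = v/ω = -0.75/-1.5 = 0.5000
x' = -1.5 + 0.5000·(sin -3.8208 − sin -1.5708) = -0.6859
y' = 4.5 − 0.5000·(cos -3.8208 − cos -1.5708) = 4.8890

(-0.6859, 4.8890, -3.8208)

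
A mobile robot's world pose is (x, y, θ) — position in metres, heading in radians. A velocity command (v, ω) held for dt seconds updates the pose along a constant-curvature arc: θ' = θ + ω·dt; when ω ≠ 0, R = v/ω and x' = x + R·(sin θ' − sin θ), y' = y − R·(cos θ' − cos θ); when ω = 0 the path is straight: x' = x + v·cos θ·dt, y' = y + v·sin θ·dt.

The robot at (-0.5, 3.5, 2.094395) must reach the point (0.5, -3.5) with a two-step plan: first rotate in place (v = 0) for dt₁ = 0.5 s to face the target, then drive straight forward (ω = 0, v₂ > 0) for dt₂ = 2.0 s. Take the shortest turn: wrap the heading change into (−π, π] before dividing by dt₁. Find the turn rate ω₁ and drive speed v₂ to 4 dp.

ω₁ = 5.5198, v₂ = 3.5355

heading to target = atan2(-3.5−3.5, 0.5−-0.5) = -1.4289
Δθ = wrap(-1.4289 − 2.0944) = 2.7599; ω₁ = Δθ/dt₁ = 5.5198
distance = √((0.5−-0.5)² + (-3.5−3.5)²) = 7.0711; v₂ = distance/dt₂ = 3.5355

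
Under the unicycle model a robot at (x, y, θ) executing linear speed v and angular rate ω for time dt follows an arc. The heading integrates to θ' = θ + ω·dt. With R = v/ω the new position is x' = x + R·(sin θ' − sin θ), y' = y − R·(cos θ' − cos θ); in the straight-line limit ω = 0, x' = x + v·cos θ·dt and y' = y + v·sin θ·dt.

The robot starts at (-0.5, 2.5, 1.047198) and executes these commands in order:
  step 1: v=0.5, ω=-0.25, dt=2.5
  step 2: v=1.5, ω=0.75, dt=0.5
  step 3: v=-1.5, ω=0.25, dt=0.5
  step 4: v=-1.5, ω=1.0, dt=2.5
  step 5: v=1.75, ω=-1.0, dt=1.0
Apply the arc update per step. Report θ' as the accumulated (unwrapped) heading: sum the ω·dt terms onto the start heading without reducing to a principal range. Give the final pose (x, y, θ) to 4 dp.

(0.5076, 1.2012, 2.4222)

step 1: θ'=0.4222 (R=-2.0000) → pose (0.4125, 3.3244, 0.4222)
step 2: θ'=0.7972 (R=2.0000) → pose (1.0238, 3.7513, 0.7972)
step 3: θ'=0.9222 (R=-6.0000) → pose (0.5346, 3.1835, 0.9222)
step 4: θ'=3.4222 (R=-1.5000) → pose (2.1454, 0.8360, 3.4222)
step 5: θ'=2.4222 (R=-1.7500) → pose (0.5076, 1.2012, 2.4222)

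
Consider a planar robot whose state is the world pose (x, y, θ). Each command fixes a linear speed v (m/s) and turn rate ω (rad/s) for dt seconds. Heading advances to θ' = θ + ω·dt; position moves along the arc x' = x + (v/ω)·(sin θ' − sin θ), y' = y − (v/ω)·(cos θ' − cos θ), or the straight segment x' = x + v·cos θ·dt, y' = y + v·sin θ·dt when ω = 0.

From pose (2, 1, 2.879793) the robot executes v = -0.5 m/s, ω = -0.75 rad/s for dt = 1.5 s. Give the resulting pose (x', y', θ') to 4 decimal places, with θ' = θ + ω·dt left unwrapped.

(2.4829, 0.4780, 1.7548)

θ' = 2.8798 + -0.75·1.5 = 1.7548
R = v/ω = -0.5/-0.75 = 0.6667
x' = 2 + 0.6667·(sin 1.7548 − sin 2.8798) = 2.4829
y' = 1 − 0.6667·(cos 1.7548 − cos 2.8798) = 0.4780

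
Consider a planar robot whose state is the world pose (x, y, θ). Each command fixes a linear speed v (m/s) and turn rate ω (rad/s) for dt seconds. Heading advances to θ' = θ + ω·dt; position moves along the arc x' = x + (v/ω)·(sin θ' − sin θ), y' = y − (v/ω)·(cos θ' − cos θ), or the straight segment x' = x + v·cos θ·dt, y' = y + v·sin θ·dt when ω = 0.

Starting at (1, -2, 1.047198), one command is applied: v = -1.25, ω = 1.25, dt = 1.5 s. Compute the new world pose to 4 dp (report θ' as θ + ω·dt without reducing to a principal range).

θ' = 1.0472 + 1.25·1.5 = 2.9222
R = v/ω = -1.25/1.25 = -1.0000
x' = 1 + -1.0000·(sin 2.9222 − sin 1.0472) = 1.6484
y' = -2 − -1.0000·(cos 2.9222 − cos 1.0472) = -3.4760

(1.6484, -3.4760, 2.9222)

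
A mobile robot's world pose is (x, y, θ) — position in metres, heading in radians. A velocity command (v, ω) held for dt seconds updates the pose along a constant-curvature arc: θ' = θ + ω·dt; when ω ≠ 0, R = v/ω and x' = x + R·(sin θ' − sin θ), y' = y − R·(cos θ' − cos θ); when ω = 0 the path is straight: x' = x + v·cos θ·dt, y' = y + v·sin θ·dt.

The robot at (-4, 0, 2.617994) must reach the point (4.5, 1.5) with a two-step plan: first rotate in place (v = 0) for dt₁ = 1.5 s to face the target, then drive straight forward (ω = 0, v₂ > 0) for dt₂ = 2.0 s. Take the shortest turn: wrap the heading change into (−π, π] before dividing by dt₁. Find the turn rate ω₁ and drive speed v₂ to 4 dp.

ω₁ = -1.6289, v₂ = 4.3157

heading to target = atan2(1.5−0, 4.5−-4) = 0.1747
Δθ = wrap(0.1747 − 2.6180) = -2.4433; ω₁ = Δθ/dt₁ = -1.6289
distance = √((4.5−-4)² + (1.5−0)²) = 8.6313; v₂ = distance/dt₂ = 4.3157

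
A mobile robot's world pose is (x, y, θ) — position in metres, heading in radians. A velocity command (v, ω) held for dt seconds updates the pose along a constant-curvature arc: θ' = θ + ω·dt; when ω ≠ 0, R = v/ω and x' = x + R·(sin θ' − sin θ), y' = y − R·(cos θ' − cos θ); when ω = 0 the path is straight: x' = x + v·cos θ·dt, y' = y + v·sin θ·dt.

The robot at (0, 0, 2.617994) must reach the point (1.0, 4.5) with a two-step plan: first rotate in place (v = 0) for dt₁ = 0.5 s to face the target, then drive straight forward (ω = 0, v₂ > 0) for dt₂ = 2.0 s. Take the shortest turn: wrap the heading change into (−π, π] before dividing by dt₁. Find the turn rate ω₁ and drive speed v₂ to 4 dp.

heading to target = atan2(4.5−0, 1−0) = 1.3521
Δθ = wrap(1.3521 − 2.6180) = -1.2659; ω₁ = Δθ/dt₁ = -2.5317
distance = √((1−0)² + (4.5−0)²) = 4.6098; v₂ = distance/dt₂ = 2.3049

ω₁ = -2.5317, v₂ = 2.3049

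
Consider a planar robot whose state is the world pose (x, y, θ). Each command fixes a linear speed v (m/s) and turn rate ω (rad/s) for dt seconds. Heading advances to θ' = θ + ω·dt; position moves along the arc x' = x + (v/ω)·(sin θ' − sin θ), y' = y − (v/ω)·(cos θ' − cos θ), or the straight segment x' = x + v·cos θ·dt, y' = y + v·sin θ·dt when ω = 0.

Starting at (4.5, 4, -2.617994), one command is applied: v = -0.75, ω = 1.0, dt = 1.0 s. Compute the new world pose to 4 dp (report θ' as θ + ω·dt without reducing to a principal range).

(4.8742, 4.6141, -1.6180)

θ' = -2.6180 + 1.0·1.0 = -1.6180
R = v/ω = -0.75/1.0 = -0.7500
x' = 4.5 + -0.7500·(sin -1.6180 − sin -2.6180) = 4.8742
y' = 4 − -0.7500·(cos -1.6180 − cos -2.6180) = 4.6141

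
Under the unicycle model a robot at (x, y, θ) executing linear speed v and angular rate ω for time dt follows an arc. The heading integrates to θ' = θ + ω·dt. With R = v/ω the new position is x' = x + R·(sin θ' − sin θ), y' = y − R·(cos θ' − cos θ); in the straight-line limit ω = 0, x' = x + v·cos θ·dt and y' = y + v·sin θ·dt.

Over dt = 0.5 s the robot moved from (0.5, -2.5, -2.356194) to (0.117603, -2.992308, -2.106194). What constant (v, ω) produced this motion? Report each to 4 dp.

Δθ = -2.106194 − -2.356194 = 0.250000
ω = Δθ/dt = 0.250000/0.5 = 0.5000
R = −Δy/(cos θ' − cos θ) = 2.5000
v = R·ω = 2.5000·0.5000 = 1.2500

v = 1.2500, ω = 0.5000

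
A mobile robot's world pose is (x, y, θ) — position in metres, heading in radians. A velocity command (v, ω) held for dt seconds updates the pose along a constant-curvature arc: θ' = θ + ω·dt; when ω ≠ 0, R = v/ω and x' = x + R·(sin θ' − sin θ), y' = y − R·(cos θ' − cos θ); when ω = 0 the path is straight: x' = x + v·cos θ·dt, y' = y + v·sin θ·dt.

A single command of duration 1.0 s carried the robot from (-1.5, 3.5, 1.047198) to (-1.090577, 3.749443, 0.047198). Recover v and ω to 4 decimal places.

v = 0.5000, ω = -1.0000

Δθ = 0.047198 − 1.047198 = -1.000000
ω = Δθ/dt = -1.000000/1.0 = -1.0000
R = Δx/(sin θ' − sin θ) = -0.5000
v = R·ω = -0.5000·-1.0000 = 0.5000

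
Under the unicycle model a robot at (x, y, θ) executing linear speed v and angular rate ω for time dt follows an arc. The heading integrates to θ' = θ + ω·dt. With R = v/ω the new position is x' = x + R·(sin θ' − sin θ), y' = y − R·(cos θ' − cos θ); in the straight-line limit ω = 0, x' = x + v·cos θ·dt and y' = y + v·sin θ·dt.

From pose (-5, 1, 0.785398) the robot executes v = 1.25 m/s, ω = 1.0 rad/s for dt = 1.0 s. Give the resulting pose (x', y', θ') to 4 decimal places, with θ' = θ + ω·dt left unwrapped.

(-4.6626, 2.1501, 1.7854)

θ' = 0.7854 + 1.0·1.0 = 1.7854
R = v/ω = 1.25/1.0 = 1.2500
x' = -5 + 1.2500·(sin 1.7854 − sin 0.7854) = -4.6626
y' = 1 − 1.2500·(cos 1.7854 − cos 0.7854) = 2.1501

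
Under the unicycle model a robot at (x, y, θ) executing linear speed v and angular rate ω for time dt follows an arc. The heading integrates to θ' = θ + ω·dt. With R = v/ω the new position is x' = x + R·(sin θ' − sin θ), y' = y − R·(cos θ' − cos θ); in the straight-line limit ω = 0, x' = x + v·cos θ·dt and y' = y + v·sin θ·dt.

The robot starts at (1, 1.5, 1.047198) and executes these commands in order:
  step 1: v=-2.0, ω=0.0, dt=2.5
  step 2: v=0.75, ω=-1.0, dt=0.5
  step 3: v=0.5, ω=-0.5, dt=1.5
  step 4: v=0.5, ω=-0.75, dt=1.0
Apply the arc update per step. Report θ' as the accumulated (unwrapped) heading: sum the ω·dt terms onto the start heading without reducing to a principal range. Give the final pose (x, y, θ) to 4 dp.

step 1: θ'=1.0472 (straight) → pose (-1.5000, -2.8301, 1.0472)
step 2: θ'=0.5472 (R=-0.7500) → pose (-1.2407, -2.5646, 0.5472)
step 3: θ'=-0.2028 (R=-1.0000) → pose (-0.5190, -2.4391, -0.2028)
step 4: θ'=-0.9528 (R=-0.6667) → pose (-0.1099, -2.7059, -0.9528)

(-0.1099, -2.7059, -0.9528)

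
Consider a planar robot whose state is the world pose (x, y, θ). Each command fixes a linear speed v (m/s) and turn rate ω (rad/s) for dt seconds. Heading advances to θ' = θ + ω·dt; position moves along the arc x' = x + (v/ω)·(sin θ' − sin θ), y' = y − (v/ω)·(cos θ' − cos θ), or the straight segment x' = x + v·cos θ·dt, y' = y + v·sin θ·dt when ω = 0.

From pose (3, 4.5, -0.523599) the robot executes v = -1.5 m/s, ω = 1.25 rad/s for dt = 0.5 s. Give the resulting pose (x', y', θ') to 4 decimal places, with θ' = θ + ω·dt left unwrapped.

(2.2785, 4.6546, 0.1014)

θ' = -0.5236 + 1.25·0.5 = 0.1014
R = v/ω = -1.5/1.25 = -1.2000
x' = 3 + -1.2000·(sin 0.1014 − sin -0.5236) = 2.2785
y' = 4.5 − -1.2000·(cos 0.1014 − cos -0.5236) = 4.6546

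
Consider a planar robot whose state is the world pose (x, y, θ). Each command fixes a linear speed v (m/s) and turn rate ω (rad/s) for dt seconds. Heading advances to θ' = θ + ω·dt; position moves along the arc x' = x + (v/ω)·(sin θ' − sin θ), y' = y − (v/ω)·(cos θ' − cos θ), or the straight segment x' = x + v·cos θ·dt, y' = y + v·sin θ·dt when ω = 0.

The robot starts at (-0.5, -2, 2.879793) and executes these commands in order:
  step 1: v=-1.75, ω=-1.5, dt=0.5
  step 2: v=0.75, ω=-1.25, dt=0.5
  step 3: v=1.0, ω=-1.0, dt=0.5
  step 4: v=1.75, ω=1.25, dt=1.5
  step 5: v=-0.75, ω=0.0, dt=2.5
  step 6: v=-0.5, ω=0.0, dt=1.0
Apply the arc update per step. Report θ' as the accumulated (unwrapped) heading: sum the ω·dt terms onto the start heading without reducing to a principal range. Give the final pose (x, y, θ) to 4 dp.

step 1: θ'=2.1298 (R=1.1667) → pose (0.1871, -2.5082, 2.1298)
step 2: θ'=1.5048 (R=-0.6000) → pose (0.0971, -2.1504, 1.5048)
step 3: θ'=1.0048 (R=-1.0000) → pose (0.2509, -1.6801, 1.0048)
step 4: θ'=2.8798 (R=1.4000) → pose (-0.5684, 0.4230, 2.8798)
step 5: θ'=2.8798 (straight) → pose (1.2427, -0.0623, 2.8798)
step 6: θ'=2.8798 (straight) → pose (1.7256, -0.1917, 2.8798)

(1.7256, -0.1917, 2.8798)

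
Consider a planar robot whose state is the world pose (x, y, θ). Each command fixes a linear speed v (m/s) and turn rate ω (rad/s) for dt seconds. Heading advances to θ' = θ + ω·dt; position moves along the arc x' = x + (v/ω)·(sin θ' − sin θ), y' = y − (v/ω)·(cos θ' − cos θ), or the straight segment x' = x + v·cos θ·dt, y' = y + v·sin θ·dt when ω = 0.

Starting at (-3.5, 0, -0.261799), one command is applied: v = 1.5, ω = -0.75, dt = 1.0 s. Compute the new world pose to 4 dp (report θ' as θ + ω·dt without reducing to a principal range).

(-2.3221, -0.8712, -1.0118)

θ' = -0.2618 + -0.75·1.0 = -1.0118
R = v/ω = 1.5/-0.75 = -2.0000
x' = -3.5 + -2.0000·(sin -1.0118 − sin -0.2618) = -2.3221
y' = 0 − -2.0000·(cos -1.0118 − cos -0.2618) = -0.8712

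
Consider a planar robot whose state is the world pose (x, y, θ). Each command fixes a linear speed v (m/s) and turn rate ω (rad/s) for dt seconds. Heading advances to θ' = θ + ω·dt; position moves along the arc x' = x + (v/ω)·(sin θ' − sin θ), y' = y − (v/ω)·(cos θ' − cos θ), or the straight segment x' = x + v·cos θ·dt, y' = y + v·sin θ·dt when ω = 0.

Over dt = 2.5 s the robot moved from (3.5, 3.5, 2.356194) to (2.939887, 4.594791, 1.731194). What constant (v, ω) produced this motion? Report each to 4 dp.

v = 0.5000, ω = -0.2500

Δθ = 1.731194 − 2.356194 = -0.625000
ω = Δθ/dt = -0.625000/2.5 = -0.2500
R = −Δy/(cos θ' − cos θ) = -2.0000
v = R·ω = -2.0000·-0.2500 = 0.5000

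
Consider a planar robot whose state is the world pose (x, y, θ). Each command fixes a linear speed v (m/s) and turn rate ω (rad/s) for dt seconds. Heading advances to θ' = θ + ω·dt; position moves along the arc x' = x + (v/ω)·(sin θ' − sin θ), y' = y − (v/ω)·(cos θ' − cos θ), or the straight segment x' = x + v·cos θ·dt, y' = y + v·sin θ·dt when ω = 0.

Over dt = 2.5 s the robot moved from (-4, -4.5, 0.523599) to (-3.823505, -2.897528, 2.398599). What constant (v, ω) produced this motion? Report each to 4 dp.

Δθ = 2.398599 − 0.523599 = 1.875000
ω = Δθ/dt = 1.875000/2.5 = 0.7500
R = −Δy/(cos θ' − cos θ) = 1.0000
v = R·ω = 1.0000·0.7500 = 0.7500

v = 0.7500, ω = 0.7500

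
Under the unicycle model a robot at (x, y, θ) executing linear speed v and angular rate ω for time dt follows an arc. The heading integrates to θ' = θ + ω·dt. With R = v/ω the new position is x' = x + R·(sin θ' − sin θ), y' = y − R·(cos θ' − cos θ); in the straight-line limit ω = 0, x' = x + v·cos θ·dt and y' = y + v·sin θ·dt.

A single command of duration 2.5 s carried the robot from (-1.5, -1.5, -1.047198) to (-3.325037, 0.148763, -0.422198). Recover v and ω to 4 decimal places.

v = -1.0000, ω = 0.2500

Δθ = -0.422198 − -1.047198 = 0.625000
ω = Δθ/dt = 0.625000/2.5 = 0.2500
R = Δx/(sin θ' − sin θ) = -4.0000
v = R·ω = -4.0000·0.2500 = -1.0000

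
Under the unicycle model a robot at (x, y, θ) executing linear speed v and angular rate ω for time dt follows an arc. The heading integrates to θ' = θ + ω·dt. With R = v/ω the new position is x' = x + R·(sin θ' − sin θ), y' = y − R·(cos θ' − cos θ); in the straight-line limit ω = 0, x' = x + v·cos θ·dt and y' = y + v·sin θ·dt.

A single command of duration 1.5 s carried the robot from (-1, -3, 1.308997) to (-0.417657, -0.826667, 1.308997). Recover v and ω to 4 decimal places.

v = 1.5000, ω = 0.0000

Δθ = 1.308997 − 1.308997 = 0.000000
ω = Δθ/dt = 0.000000/1.5 = 0.0000
ω = 0 → v = (Δx·cos θ + Δy·sin θ)/dt = 1.5000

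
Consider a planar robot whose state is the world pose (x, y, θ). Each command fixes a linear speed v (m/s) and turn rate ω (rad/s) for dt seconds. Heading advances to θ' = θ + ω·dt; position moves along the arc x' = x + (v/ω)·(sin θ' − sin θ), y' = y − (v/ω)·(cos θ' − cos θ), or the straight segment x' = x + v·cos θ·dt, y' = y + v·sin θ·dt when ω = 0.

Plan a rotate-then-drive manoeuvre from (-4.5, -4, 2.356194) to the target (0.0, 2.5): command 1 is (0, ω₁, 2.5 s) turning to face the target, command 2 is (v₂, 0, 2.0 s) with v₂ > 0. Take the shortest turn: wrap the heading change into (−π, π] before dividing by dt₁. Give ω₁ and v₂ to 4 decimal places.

ω₁ = -0.5564, v₂ = 3.9528

heading to target = atan2(2.5−-4, 0−-4.5) = 0.9653
Δθ = wrap(0.9653 − 2.3562) = -1.3909; ω₁ = Δθ/dt₁ = -0.5564
distance = √((0−-4.5)² + (2.5−-4)²) = 7.9057; v₂ = distance/dt₂ = 3.9528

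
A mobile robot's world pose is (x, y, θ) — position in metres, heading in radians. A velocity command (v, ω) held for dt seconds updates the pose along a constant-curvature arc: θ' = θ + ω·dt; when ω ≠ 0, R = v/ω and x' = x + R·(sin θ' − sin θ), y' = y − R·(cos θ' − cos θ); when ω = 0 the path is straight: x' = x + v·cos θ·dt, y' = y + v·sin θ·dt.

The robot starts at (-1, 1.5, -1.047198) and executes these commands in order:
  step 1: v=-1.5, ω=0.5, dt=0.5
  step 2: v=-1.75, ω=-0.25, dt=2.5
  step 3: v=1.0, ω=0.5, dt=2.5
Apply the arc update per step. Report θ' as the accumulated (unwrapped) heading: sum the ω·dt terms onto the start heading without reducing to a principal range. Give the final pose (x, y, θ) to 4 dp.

(-1.7317, 4.2765, -0.1722)

step 1: θ'=-0.7972 (R=-3.0000) → pose (-1.4519, 2.0961, -0.7972)
step 2: θ'=-1.4222 (R=7.0000) → pose (-3.3669, 5.9508, -1.4222)
step 3: θ'=-0.1722 (R=2.0000) → pose (-1.7317, 4.2765, -0.1722)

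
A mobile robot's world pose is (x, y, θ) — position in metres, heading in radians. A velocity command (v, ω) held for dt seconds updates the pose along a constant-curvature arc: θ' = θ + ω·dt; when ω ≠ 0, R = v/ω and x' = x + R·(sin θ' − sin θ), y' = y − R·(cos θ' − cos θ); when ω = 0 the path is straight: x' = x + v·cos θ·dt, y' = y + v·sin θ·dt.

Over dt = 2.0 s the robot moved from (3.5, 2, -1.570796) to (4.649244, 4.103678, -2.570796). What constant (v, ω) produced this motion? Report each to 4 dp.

Δθ = -2.570796 − -1.570796 = -1.000000
ω = Δθ/dt = -1.000000/2.0 = -0.5000
R = −Δy/(cos θ' − cos θ) = 2.5000
v = R·ω = 2.5000·-0.5000 = -1.2500

v = -1.2500, ω = -0.5000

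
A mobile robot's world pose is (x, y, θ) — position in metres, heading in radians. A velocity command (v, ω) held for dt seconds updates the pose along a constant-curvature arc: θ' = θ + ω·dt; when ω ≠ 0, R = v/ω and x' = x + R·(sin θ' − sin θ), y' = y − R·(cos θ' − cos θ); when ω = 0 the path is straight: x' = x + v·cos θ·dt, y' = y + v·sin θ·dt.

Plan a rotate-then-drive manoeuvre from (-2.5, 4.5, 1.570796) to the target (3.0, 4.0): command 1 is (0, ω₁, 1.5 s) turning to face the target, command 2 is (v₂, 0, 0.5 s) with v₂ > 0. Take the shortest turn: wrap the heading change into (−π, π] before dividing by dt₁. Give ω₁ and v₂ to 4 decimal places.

heading to target = atan2(4−4.5, 3−-2.5) = -0.0907
Δθ = wrap(-0.0907 − 1.5708) = -1.6615; ω₁ = Δθ/dt₁ = -1.1076
distance = √((3−-2.5)² + (4−4.5)²) = 5.5227; v₂ = distance/dt₂ = 11.0454

ω₁ = -1.1076, v₂ = 11.0454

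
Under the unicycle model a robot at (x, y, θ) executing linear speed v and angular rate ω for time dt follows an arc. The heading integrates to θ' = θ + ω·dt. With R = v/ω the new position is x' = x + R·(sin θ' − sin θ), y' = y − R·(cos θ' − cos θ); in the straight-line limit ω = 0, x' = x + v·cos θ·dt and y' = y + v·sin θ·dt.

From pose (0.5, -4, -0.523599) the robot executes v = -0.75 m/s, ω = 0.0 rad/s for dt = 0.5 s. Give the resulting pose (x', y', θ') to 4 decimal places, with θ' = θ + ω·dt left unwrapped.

θ' = -0.5236 + 0.0·0.5 = -0.5236
ω = 0 → straight: x' = 0.5 + -0.75·cos(-0.5236)·0.5 = 0.1752
y' = -4 + -0.75·sin(-0.5236)·0.5 = -3.8125

(0.1752, -3.8125, -0.5236)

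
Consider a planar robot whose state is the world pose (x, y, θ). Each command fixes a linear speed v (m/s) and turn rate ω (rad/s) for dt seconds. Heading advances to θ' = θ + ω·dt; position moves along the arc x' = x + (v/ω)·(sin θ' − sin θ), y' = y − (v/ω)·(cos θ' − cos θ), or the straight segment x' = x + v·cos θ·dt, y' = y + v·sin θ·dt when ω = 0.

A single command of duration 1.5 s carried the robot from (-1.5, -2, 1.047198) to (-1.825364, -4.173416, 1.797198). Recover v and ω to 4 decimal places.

Δθ = 1.797198 − 1.047198 = 0.750000
ω = Δθ/dt = 0.750000/1.5 = 0.5000
R = −Δy/(cos θ' − cos θ) = -3.0000
v = R·ω = -3.0000·0.5000 = -1.5000

v = -1.5000, ω = 0.5000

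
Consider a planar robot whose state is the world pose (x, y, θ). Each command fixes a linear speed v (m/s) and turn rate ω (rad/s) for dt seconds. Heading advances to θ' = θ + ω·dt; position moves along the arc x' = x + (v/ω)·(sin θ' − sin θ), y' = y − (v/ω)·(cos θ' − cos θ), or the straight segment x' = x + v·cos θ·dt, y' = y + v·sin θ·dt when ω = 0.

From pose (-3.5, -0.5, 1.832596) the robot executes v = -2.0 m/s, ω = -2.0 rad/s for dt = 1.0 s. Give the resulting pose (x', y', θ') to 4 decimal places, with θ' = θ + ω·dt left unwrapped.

(-4.6325, -1.7448, -0.1674)

θ' = 1.8326 + -2.0·1.0 = -0.1674
R = v/ω = -2.0/-2.0 = 1.0000
x' = -3.5 + 1.0000·(sin -0.1674 − sin 1.8326) = -4.6325
y' = -0.5 − 1.0000·(cos -0.1674 − cos 1.8326) = -1.7448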